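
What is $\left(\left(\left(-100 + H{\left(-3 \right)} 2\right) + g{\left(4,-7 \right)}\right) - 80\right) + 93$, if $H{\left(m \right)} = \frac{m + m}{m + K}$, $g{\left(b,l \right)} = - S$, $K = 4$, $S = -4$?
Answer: $-95$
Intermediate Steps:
$g{\left(b,l \right)} = 4$ ($g{\left(b,l \right)} = \left(-1\right) \left(-4\right) = 4$)
$H{\left(m \right)} = \frac{2 m}{4 + m}$ ($H{\left(m \right)} = \frac{m + m}{m + 4} = \frac{2 m}{4 + m}$)
$\left(\left(\left(-100 + H{\left(-3 \right)} 2\right) + g{\left(4,-7 \right)}\right) - 80\right) + 93 = \left(\left(\left(-100 + 2 \left(-3\right) \frac{1}{4 - 3} \cdot 2\right) + 4\right) - 80\right) + 93 = \left(\left(\left(-100 + 2 \left(-3\right) 1^{-1} \cdot 2\right) + 4\right) - 80\right) + 93 = \left(\left(\left(-100 + 2 \left(-3\right) 1 \cdot 2\right) + 4\right) - 80\right) + 93 = \left(\left(\left(-100 - 12\right) + 4\right) - 80\right) + 93 = \left(\left(-112 + 4\right) - 80\right) + 93 = \left(-108 - 80\right) + 93 = -188 + 93 = -95$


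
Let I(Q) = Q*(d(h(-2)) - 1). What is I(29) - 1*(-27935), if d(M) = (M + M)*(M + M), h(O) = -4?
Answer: 29762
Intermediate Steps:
d(M) = 4*M² (d(M) = (2*M)*(2*M) = 4*M²)
I(Q) = 63*Q (I(Q) = Q*(4*(-4)² - 1) = Q*(4*16 - 1) = Q*(64 - 1) = Q*63 = 63*Q)
I(29) - 1*(-27935) = 63*29 - 1*(-27935) = 1827 + 27935 = 29762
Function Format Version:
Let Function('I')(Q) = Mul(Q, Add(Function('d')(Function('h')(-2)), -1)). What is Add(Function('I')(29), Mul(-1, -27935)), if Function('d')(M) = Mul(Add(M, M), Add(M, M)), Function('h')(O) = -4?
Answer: 29762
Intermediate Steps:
Function('d')(M) = Mul(4, Pow(M, 2)) (Function('d')(M) = Mul(Mul(2, M), Mul(2, M)) = Mul(4, Pow(M, 2)))
Function('I')(Q) = Mul(63, Q) (Function('I')(Q) = Mul(Q, Add(Mul(4, Pow(-4, 2)), -1)) = Mul(Q, Add(Mul(4, 16), -1)) = Mul(Q, Add(64, -1)) = Mul(Q, 63) = Mul(63, Q))
Add(Function('I')(29), Mul(-1, -27935)) = Add(Mul(63, 29), Mul(-1, -27935)) = Add(1827, 27935) = 29762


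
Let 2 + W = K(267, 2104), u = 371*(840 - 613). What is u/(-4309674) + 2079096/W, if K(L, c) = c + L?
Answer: 8960026464631/10209617706 ≈ 877.61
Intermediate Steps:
u = 84217 (u = 371*227 = 84217)
K(L, c) = L + c
W = 2369 (W = -2 + (267 + 2104) = -2 + 2371 = 2369)
u/(-4309674) + 2079096/W = 84217/(-4309674) + 2079096/2369 = 84217*(-1/4309674) + 2079096*(1/2369) = -84217/4309674 + 2079096/2369 = 8960026464631/10209617706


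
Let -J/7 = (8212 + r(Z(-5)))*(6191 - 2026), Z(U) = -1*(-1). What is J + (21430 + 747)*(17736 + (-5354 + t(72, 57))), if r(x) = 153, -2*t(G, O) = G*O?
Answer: -14793165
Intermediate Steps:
Z(U) = 1
t(G, O) = -G*O/2
J = -243881575 (J = -7*(8212 + 153)*(6191 - 2026) = -58555*4165 = -7*34840225 = -243881575)
J + (21430 + 747)*(17736 + (-5354 + t(72, 57))) = -243881575 + (21430 + 747)*(17736 + (-5354 - 1/2*72*57)) = -243881575 + 22177*(17736 + (-5354 - 2052)) = -243881575 + 22177*(17736 - 7406) = -243881575 + 22177*10330 = -243881575 + 229088410 = -14793165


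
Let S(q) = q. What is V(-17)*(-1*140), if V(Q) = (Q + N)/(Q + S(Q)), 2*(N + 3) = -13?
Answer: -1855/17 ≈ -109.12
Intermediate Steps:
N = -19/2 (N = -3 + (½)*(-13) = -3 - 13/2 = -19/2 ≈ -9.5000)
V(Q) = (-19/2 + Q)/(2*Q) (V(Q) = (Q - 19/2)/(Q + Q) = (-19/2 + Q)/((2*Q)) = (-19/2 + Q)*(1/(2*Q)) = (-19/2 + Q)/(2*Q))
V(-17)*(-1*140) = ((¼)*(-19 + 2*(-17))/(-17))*(-1*140) = ((¼)*(-1/17)*(-19 - 34))*(-140) = ((¼)*(-1/17)*(-53))*(-140) = (53/68)*(-140) = -1855/17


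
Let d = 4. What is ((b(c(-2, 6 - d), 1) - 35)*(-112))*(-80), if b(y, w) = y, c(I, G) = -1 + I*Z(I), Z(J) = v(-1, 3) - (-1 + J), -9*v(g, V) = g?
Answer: -3404800/9 ≈ -3.7831e+5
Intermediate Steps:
v(g, V) = -g/9
Z(J) = 10/9 - J (Z(J) = -⅑*(-1) - (-1 + J) = ⅑ + (1 - J) = 10/9 - J)
c(I, G) = -1 + I*(10/9 - I)
((b(c(-2, 6 - d), 1) - 35)*(-112))*(-80) = (((-1 - 1*(-2)² + (10/9)*(-2)) - 35)*(-112))*(-80) = (((-1 - 1*4 - 20/9) - 35)*(-112))*(-80) = (((-1 - 4 - 20/9) - 35)*(-112))*(-80) = ((-65/9 - 35)*(-112))*(-80) = -380/9*(-112)*(-80) = (42560/9)*(-80) = -3404800/9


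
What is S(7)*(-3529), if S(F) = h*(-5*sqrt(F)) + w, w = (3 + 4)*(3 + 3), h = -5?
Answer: -148218 - 88225*sqrt(7) ≈ -3.8164e+5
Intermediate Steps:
w = 42 (w = 7*6 = 42)
S(F) = 42 + 25*sqrt(F) (S(F) = -(-25)*sqrt(F) + 42 = 25*sqrt(F) + 42 = 42 + 25*sqrt(F))
S(7)*(-3529) = (42 + 25*sqrt(7))*(-3529) = -148218 - 88225*sqrt(7)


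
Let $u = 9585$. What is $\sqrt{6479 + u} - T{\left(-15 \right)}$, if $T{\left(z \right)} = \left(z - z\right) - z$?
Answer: $-15 + 8 \sqrt{251} \approx 111.74$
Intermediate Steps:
$T{\left(z \right)} = - z$ ($T{\left(z \right)} = 0 - z = - z$)
$\sqrt{6479 + u} - T{\left(-15 \right)} = \sqrt{6479 + 9585} - \left(-1\right) \left(-15\right) = \sqrt{16064} - 15 = 8 \sqrt{251} - 15 = -15 + 8 \sqrt{251}$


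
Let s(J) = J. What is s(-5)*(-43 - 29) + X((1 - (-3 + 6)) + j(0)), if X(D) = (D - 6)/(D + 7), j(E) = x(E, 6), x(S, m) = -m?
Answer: 374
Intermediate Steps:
j(E) = -6 (j(E) = -1*6 = -6)
X(D) = (-6 + D)/(7 + D)
s(-5)*(-43 - 29) + X((1 - (-3 + 6)) + j(0)) = -5*(-43 - 29) + (-6 + ((1 - (-3 + 6)) - 6))/(7 + ((1 - (-3 + 6)) - 6)) = -5*(-72) + (-6 + ((1 - 1*3) - 6))/(7 + ((1 - 1*3) - 6)) = 360 + (-6 + ((1 - 3) - 6))/(7 + ((1 - 3) - 6)) = 360 + (-6 + (-2 - 6))/(7 + (-2 - 6)) = 360 + (-6 - 8)/(7 - 8) = 360 - 14/(-1) = 360 - 1*(-14) = 360 + 14 = 374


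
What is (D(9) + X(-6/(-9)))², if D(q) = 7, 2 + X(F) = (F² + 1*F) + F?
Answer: 3721/81 ≈ 45.938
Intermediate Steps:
X(F) = -2 + F² + 2*F (X(F) = -2 + ((F² + 1*F) + F) = -2 + ((F² + F) + F) = -2 + ((F + F²) + F) = -2 + (F² + 2*F) = -2 + F² + 2*F)
(D(9) + X(-6/(-9)))² = (7 + (-2 + (-6/(-9))² + 2*(-6/(-9))))² = (7 + (-2 + (-6*(-⅑))² + 2*(-6*(-⅑))))² = (7 + (-2 + (⅔)² + 2*(⅔)))² = (7 + (-2 + 4/9 + 4/3))² = (7 - 2/9)² = (61/9)² = 3721/81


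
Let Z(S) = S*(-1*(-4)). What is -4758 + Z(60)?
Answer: -4518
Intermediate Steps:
Z(S) = 4*S (Z(S) = S*4 = 4*S)
-4758 + Z(60) = -4758 + 4*60 = -4758 + 240 = -4518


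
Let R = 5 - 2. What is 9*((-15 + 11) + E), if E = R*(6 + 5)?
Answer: 261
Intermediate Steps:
R = 3
E = 33 (E = 3*(6 + 5) = 3*11 = 33)
9*((-15 + 11) + E) = 9*((-15 + 11) + 33) = 9*(-4 + 33) = 9*29 = 261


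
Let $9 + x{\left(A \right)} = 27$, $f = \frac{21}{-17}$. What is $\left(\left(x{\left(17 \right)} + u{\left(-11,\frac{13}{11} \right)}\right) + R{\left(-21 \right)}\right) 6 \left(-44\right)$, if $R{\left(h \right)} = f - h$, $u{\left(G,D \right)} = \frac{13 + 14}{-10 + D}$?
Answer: $- \frac{15107400}{1649} \approx -9161.5$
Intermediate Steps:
$u{\left(G,D \right)} = \frac{27}{-10 + D}$
$f = - \frac{21}{17}$ ($f = 21 \left(- \frac{1}{17}\right) = - \frac{21}{17} \approx -1.2353$)
$x{\left(A \right)} = 18$ ($x{\left(A \right)} = -9 + 27 = 18$)
$R{\left(h \right)} = - \frac{21}{17} - h$
$\left(\left(x{\left(17 \right)} + u{\left(-11,\frac{13}{11} \right)}\right) + R{\left(-21 \right)}\right) 6 \left(-44\right) = \left(\left(18 + \frac{27}{-10 + \frac{13}{11}}\right) - - \frac{336}{17}\right) 6 \left(-44\right) = \left(\left(18 + \frac{27}{-10 + 13 \cdot \frac{1}{11}}\right) + \left(- \frac{21}{17} + 21\right)\right) \left(-264\right) = \left(\left(18 + \frac{27}{-10 + \frac{13}{11}}\right) + \frac{336}{17}\right) \left(-264\right) = \left(\left(18 + \frac{27}{- \frac{97}{11}}\right) + \frac{336}{17}\right) \left(-264\right) = \left(\left(18 + 27 \left(- \frac{11}{97}\right)\right) + \frac{336}{17}\right) \left(-264\right) = \left(\left(18 - \frac{297}{97}\right) + \frac{336}{17}\right) \left(-264\right) = \left(\frac{1449}{97} + \frac{336}{17}\right) \left(-264\right) = \frac{57225}{1649} \left(-264\right) = - \frac{15107400}{1649}$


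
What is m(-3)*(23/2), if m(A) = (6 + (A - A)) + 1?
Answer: 161/2 ≈ 80.500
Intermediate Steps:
m(A) = 7 (m(A) = (6 + 0) + 1 = 6 + 1 = 7)
m(-3)*(23/2) = 7*(23/2) = 161/2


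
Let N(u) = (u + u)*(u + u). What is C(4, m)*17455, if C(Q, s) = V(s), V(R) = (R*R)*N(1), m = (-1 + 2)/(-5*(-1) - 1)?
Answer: 17455/4 ≈ 4363.8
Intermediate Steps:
N(u) = 4*u**2 (N(u) = (2*u)*(2*u) = 4*u**2)
m = 1/4 (m = 1/(5 - 1) = 1/4 ≈ 0.25000)
V(R) = 4*R**2 (V(R) = (R*R)*(4*1**2) = R**2*(4*1) = R**2*4 = 4*R**2)
C(Q, s) = 4*s**2
C(4, m)*17455 = (4*(1/4)**2)*17455 = (4*(1/16))*17455 = (1/4)*17455 = 17455/4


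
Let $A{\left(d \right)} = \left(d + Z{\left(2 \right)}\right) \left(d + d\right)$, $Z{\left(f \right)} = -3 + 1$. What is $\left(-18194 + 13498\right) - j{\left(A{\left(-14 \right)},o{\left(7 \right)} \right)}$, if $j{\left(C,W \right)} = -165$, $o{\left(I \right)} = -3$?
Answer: $-4531$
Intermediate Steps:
$Z{\left(f \right)} = -2$
$A{\left(d \right)} = 2 d \left(-2 + d\right)$ ($A{\left(d \right)} = \left(d - 2\right) \left(d + d\right) = \left(-2 + d\right) 2 d = 2 d \left(-2 + d\right)$)
$\left(-18194 + 13498\right) - j{\left(A{\left(-14 \right)},o{\left(7 \right)} \right)} = \left(-18194 + 13498\right) - -165 = -4696 + 165 = -4531$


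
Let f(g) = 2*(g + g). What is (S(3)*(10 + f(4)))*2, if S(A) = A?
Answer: 156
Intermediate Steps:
f(g) = 4*g (f(g) = 2*(2*g) = 4*g)
(S(3)*(10 + f(4)))*2 = (3*(10 + 4*4))*2 = (3*(10 + 16))*2 = (3*26)*2 = 78*2 = 156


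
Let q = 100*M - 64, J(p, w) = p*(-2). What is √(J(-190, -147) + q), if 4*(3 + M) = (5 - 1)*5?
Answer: 2*√129 ≈ 22.716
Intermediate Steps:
M = 2 (M = -3 + ((5 - 1)*5)/4 = -3 + (4*5)/4 = -3 + (¼)*20 = -3 + 5 = 2)
J(p, w) = -2*p
q = 136 (q = 100*2 - 64 = 200 - 64 = 136)
√(J(-190, -147) + q) = √(-2*(-190) + 136) = √(380 + 136) = √516 = 2*√129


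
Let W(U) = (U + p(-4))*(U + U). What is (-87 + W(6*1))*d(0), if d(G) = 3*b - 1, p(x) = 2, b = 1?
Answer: 18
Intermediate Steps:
d(G) = 2 (d(G) = 3*1 - 1 = 3 - 1 = 2)
W(U) = 2*U*(2 + U) (W(U) = (U + 2)*(U + U) = (2 + U)*(2*U) = 2*U*(2 + U))
(-87 + W(6*1))*d(0) = (-87 + 2*(6*1)*(2 + 6*1))*2 = (-87 + 2*6*(2 + 6))*2 = (-87 + 2*6*8)*2 = (-87 + 96)*2 = 9*2 = 18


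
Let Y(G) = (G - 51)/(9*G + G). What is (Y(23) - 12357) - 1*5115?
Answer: -2009294/115 ≈ -17472.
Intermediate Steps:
Y(G) = (-51 + G)/(10*G) (Y(G) = (-51 + G)/((10*G)) = (-51 + G)*(1/(10*G)) = (-51 + G)/(10*G))
(Y(23) - 12357) - 1*5115 = ((⅒)*(-51 + 23)/23 - 12357) - 1*5115 = ((⅒)*(1/23)*(-28) - 12357) - 5115 = (-14/115 - 12357) - 5115 = -1421069/115 - 5115 = -2009294/115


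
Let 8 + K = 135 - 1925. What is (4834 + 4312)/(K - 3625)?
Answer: -538/319 ≈ -1.6865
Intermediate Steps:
K = -1798 (K = -8 + (135 - 1925) = -8 - 1790 = -1798)
(4834 + 4312)/(K - 3625) = (4834 + 4312)/(-1798 - 3625) = 9146/(-5423) = 9146*(-1/5423) = -538/319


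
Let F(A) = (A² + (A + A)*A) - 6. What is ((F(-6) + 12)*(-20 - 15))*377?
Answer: -1504230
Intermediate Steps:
F(A) = -6 + 3*A² (F(A) = (A² + (2*A)*A) - 6 = (A² + 2*A²) - 6 = 3*A² - 6 = -6 + 3*A²)
((F(-6) + 12)*(-20 - 15))*377 = (((-6 + 3*(-6)²) + 12)*(-20 - 15))*377 = (((-6 + 3*36) + 12)*(-35))*377 = (((-6 + 108) + 12)*(-35))*377 = ((102 + 12)*(-35))*377 = (114*(-35))*377 = -3990*377 = -1504230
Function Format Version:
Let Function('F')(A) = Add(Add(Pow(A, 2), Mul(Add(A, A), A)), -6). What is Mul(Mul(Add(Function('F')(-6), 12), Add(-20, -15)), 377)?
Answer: -1504230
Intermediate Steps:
Function('F')(A) = Add(-6, Mul(3, Pow(A, 2))) (Function('F')(A) = Add(Add(Pow(A, 2), Mul(Mul(2, A), A)), -6) = Add(Add(Pow(A, 2), Mul(2, Pow(A, 2))), -6) = Add(Mul(3, Pow(A, 2)), -6) = Add(-6, Mul(3, Pow(A, 2))))
Mul(Mul(Add(Function('F')(-6), 12), Add(-20, -15)), 377) = Mul(Mul(Add(Add(-6, Mul(3, Pow(-6, 2))), 12), Add(-20, -15)), 377) = Mul(Mul(Add(Add(-6, Mul(3, 36)), 12), -35), 377) = Mul(Mul(Add(Add(-6, 108), 12), -35), 377) = Mul(Mul(Add(102, 12), -35), 377) = Mul(Mul(114, -35), 377) = Mul(-3990, 377) = -1504230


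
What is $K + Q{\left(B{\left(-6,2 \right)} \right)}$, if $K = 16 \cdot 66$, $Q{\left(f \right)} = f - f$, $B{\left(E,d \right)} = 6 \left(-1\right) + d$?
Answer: $1056$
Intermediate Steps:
$B{\left(E,d \right)} = -6 + d$
$Q{\left(f \right)} = 0$
$K = 1056$
$K + Q{\left(B{\left(-6,2 \right)} \right)} = 1056 + 0 = 1056$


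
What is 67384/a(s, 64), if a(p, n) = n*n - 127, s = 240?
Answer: 67384/3969 ≈ 16.978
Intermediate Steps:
a(p, n) = -127 + n² (a(p, n) = n² - 127 = -127 + n²)
67384/a(s, 64) = 67384/(-127 + 64²) = 67384/(-127 + 4096) = 67384/3969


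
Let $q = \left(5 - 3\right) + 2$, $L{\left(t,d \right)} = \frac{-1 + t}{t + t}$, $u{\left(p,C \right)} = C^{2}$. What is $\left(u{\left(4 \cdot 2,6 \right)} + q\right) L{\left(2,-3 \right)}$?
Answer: $10$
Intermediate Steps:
$L{\left(t,d \right)} = \frac{-1 + t}{2 t}$
$q = 4$ ($q = 2 + 2 = 4$)
$\left(u{\left(4 \cdot 2,6 \right)} + q\right) L{\left(2,-3 \right)} = \left(6^{2} + 4\right) \frac{-1 + 2}{2 \cdot 2} = \left(36 + 4\right) \frac{1}{2} \cdot \frac{1}{2} \cdot 1 = 40 \cdot \frac{1}{4} = 10$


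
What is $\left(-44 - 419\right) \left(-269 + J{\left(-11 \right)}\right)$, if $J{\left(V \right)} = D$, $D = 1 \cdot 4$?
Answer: $122695$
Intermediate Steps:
$D = 4$
$J{\left(V \right)} = 4$
$\left(-44 - 419\right) \left(-269 + J{\left(-11 \right)}\right) = \left(-44 - 419\right) \left(-269 + 4\right) = \left(-463\right) \left(-265\right) = 122695$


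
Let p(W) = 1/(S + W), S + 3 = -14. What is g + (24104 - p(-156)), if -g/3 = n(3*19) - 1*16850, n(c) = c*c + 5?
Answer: 11226317/173 ≈ 64892.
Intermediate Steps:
S = -17 (S = -3 - 14 = -17)
p(W) = 1/(-17 + W)
n(c) = 5 + c**2 (n(c) = c**2 + 5 = 5 + c**2)
g = 40788 (g = -3*((5 + (3*19)**2) - 1*16850) = -3*((5 + 57**2) - 16850) = -3*((5 + 3249) - 16850) = -3*(3254 - 16850) = -3*(-13596) = 40788)
g + (24104 - p(-156)) = 40788 + (24104 - 1/(-17 - 156)) = 40788 + (24104 - 1/(-173)) = 40788 + (24104 - 1*(-1/173)) = 40788 + (24104 + 1/173) = 40788 + 4169993/173 = 11226317/173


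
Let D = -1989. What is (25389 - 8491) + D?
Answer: 14909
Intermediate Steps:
(25389 - 8491) + D = (25389 - 8491) - 1989 = 16898 - 1989 = 14909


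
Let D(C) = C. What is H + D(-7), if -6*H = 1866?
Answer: -318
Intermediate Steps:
H = -311 (H = -1/6*1866 = -311)
H + D(-7) = -311 - 7 = -318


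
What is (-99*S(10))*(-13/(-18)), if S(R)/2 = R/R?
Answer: -143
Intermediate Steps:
S(R) = 2 (S(R) = 2*(R/R) = 2*1 = 2)
(-99*S(10))*(-13/(-18)) = (-99*2)*(-13/(-18)) = -(-2574)*(-1)/18 = -198*13/18 = -143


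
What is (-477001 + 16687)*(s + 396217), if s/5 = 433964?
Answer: -1181182755618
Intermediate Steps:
s = 2169820 (s = 5*433964 = 2169820)
(-477001 + 16687)*(s + 396217) = (-477001 + 16687)*(2169820 + 396217) = -460314*2566037 = -1181182755618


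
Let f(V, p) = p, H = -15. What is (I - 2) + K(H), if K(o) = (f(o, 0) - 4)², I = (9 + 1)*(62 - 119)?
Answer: -556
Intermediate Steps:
I = -570 (I = 10*(-57) = -570)
K(o) = 16 (K(o) = (0 - 4)² = (-4)² = 16)
(I - 2) + K(H) = (-570 - 2) + 16 = -572 + 16 = -556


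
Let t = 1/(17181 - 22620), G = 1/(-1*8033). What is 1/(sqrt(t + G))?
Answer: -7*I*sqrt(750780246)/3368 ≈ -56.948*I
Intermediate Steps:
G = -1/8033 (G = 1/(-8033) = -1/8033 ≈ -0.00012449)
t = -1/5439 (t = 1/(-5439) = -1/5439 ≈ -0.00018386)
1/(sqrt(t + G)) = 1/(sqrt(-1/5439 - 1/8033)) = 1/(sqrt(-13472/43691487)) = 1/(4*I*sqrt(750780246)/6241641) = -7*I*sqrt(750780246)/3368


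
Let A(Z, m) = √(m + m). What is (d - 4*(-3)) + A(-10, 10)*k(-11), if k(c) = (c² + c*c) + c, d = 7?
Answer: 19 + 462*√5 ≈ 1052.1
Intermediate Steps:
k(c) = c + 2*c² (k(c) = (c² + c²) + c = 2*c² + c = c + 2*c²)
A(Z, m) = √2*√m (A(Z, m) = √(2*m) = √2*√m)
(d - 4*(-3)) + A(-10, 10)*k(-11) = (7 - 4*(-3)) + (√2*√10)*(-11*(1 + 2*(-11))) = (7 + 12) + (2*√5)*(-11*(1 - 22)) = 19 + (2*√5)*(-11*(-21)) = 19 + (2*√5)*231 = 19 + 462*√5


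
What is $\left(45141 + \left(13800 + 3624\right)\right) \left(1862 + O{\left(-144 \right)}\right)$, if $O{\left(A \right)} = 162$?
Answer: $126631560$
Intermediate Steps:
$\left(45141 + \left(13800 + 3624\right)\right) \left(1862 + O{\left(-144 \right)}\right) = \left(45141 + \left(13800 + 3624\right)\right) \left(1862 + 162\right) = \left(45141 + 17424\right) 2024 = 62565 \cdot 2024 = 126631560$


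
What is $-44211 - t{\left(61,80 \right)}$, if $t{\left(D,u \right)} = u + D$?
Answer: $-44352$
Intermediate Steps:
$t{\left(D,u \right)} = D + u$
$-44211 - t{\left(61,80 \right)} = -44211 - \left(61 + 80\right) = -44211 - 141 = -44352$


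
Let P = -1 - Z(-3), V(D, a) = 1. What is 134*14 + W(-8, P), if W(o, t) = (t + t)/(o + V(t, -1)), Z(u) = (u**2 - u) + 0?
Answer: 13158/7 ≈ 1879.7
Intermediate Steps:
Z(u) = u**2 - u
P = -13 (P = -1 - (-3)*(-1 - 3) = -1 - (-3)*(-4) = -1 - 1*12 = -1 - 12 = -13)
W(o, t) = 2*t/(1 + o) (W(o, t) = (t + t)/(o + 1) = (2*t)/(1 + o) = 2*t/(1 + o))
134*14 + W(-8, P) = 134*14 + 2*(-13)/(1 - 8) = 1876 + 2*(-13)/(-7) = 1876 + 2*(-13)*(-1/7) = 1876 + 26/7 = 13158/7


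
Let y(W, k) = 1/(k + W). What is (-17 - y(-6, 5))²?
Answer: 256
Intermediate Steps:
y(W, k) = 1/(W + k)
(-17 - y(-6, 5))² = (-17 - 1/(-6 + 5))² = (-17 - 1/(-1))² = (-17 - 1*(-1))² = (-17 + 1)² = (-16)² = 256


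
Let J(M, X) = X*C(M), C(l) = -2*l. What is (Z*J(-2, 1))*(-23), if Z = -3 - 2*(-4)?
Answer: -460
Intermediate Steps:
J(M, X) = -2*M*X (J(M, X) = X*(-2*M) = -2*M*X)
Z = 5 (Z = -3 + 8 = 5)
(Z*J(-2, 1))*(-23) = (5*(-2*(-2)*1))*(-23) = (5*4)*(-23) = 20*(-23) = -460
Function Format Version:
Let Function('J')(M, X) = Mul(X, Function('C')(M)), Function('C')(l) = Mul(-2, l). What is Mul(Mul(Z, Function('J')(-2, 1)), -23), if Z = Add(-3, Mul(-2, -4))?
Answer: -460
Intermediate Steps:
Function('J')(M, X) = Mul(-2, M, X) (Function('J')(M, X) = Mul(X, Mul(-2, M)) = Mul(-2, M, X))
Z = 5 (Z = Add(-3, 8) = 5)
Mul(Mul(Z, Function('J')(-2, 1)), -23) = Mul(Mul(5, Mul(-2, -2, 1)), -23) = Mul(Mul(5, 4), -23) = Mul(20, -23) = -460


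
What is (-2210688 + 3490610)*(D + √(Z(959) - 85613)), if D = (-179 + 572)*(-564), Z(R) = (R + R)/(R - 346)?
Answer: -283697271144 + 1279922*I*√32169535663/613 ≈ -2.837e+11 + 3.7449e+8*I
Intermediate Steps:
Z(R) = 2*R/(-346 + R) (Z(R) = (2*R)/(-346 + R) = 2*R/(-346 + R))
D = -221652 (D = 393*(-564) = -221652)
(-2210688 + 3490610)*(D + √(Z(959) - 85613)) = (-2210688 + 3490610)*(-221652 + √(2*959/(-346 + 959) - 85613)) = 1279922*(-221652 + √(2*959/613 - 85613)) = 1279922*(-221652 + √(2*959*(1/613) - 85613)) = 1279922*(-221652 + √(1918/613 - 85613)) = 1279922*(-221652 + √(-52478851/613)) = 1279922*(-221652 + I*√32169535663/613) = -283697271144 + 1279922*I*√32169535663/613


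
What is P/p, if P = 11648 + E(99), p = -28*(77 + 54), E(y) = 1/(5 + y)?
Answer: -1211393/381472 ≈ -3.1756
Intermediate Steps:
p = -3668 (p = -28*131 = -3668)
P = 1211393/104 (P = 11648 + 1/(5 + 99) = 11648 + 1/104 = 1211393/104 ≈ 11648.)
P/p = (1211393/104)/(-3668) = (1211393/104)*(-1/3668) = -1211393/381472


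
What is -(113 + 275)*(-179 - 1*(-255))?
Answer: -29488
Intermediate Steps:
-(113 + 275)*(-179 - 1*(-255)) = -388*(-179 + 255) = -388*76 = -1*29488 = -29488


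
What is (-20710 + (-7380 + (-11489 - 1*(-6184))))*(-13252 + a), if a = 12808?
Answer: 14827380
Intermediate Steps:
(-20710 + (-7380 + (-11489 - 1*(-6184))))*(-13252 + a) = (-20710 + (-7380 + (-11489 - 1*(-6184))))*(-13252 + 12808) = (-20710 + (-7380 + (-11489 + 6184)))*(-444) = (-20710 + (-7380 - 5305))*(-444) = (-20710 - 12685)*(-444) = -33395*(-444) = 14827380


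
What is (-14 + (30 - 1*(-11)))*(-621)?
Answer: -16767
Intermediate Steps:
(-14 + (30 - 1*(-11)))*(-621) = (-14 + (30 + 11))*(-621) = (-14 + 41)*(-621) = 27*(-621) = -16767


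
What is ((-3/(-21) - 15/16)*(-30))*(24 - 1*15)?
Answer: 12015/56 ≈ 214.55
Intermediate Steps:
((-3/(-21) - 15/16)*(-30))*(24 - 1*15) = ((-3*(-1/21) - 15*1/16)*(-30))*(24 - 15) = ((⅐ - 15/16)*(-30))*9 = -89/112*(-30)*9 = (1335/56)*9 = 12015/56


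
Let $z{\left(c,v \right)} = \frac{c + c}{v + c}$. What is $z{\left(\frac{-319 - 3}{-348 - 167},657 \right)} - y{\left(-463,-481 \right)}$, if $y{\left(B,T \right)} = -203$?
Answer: $\frac{68752075}{338677} \approx 203.0$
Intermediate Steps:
$z{\left(c,v \right)} = \frac{2 c}{c + v}$
$z{\left(\frac{-319 - 3}{-348 - 167},657 \right)} - y{\left(-463,-481 \right)} = \frac{2 \frac{-319 - 3}{-348 - 167}}{\frac{-319 - 3}{-348 - 167} + 657} - -203 = \frac{2 \left(- \frac{322}{-515}\right)}{- \frac{322}{-515} + 657} + 203 = \frac{2 \left(\left(-322\right) \left(- \frac{1}{515}\right)\right)}{\left(-322\right) \left(- \frac{1}{515}\right) + 657} + 203 = 2 \cdot \frac{322}{515} \frac{1}{\frac{322}{515} + 657} + 203 = 2 \cdot \frac{322}{515} \frac{1}{\frac{338677}{515}} + 203 = 2 \cdot \frac{322}{515} \cdot \frac{515}{338677} + 203 = \frac{644}{338677} + 203 = \frac{68752075}{338677}$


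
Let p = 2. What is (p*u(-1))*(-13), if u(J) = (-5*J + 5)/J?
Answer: 260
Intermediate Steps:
u(J) = (5 - 5*J)/J
(p*u(-1))*(-13) = (2*(-5 + 5/(-1)))*(-13) = (2*(-5 + 5*(-1)))*(-13) = (2*(-5 - 5))*(-13) = (2*(-10))*(-13) = -20*(-13) = 260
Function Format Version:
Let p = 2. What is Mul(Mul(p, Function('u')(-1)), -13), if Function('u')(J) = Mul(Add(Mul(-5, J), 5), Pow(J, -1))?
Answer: 260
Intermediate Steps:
Function('u')(J) = Mul(Pow(J, -1), Add(5, Mul(-5, J))) (Function('u')(J) = Mul(Add(5, Mul(-5, J)), Pow(J, -1)) = Mul(Pow(J, -1), Add(5, Mul(-5, J))))
Mul(Mul(p, Function('u')(-1)), -13) = Mul(Mul(2, Add(-5, Mul(5, Pow(-1, -1)))), -13) = Mul(Mul(2, Add(-5, Mul(5, -1))), -13) = Mul(Mul(2, Add(-5, -5)), -13) = Mul(Mul(2, -10), -13) = Mul(-20, -13) = 260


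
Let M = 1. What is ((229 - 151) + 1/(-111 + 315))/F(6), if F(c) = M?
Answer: 15913/204 ≈ 78.005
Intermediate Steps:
F(c) = 1
((229 - 151) + 1/(-111 + 315))/F(6) = ((229 - 151) + 1/(-111 + 315))/1 = (78 + 1/204)*1 = (15913/204)*1 = 15913/204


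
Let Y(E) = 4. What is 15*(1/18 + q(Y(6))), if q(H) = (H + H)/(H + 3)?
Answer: 755/42 ≈ 17.976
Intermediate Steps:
q(H) = 2*H/(3 + H) (q(H) = (2*H)/(3 + H) = 2*H/(3 + H))
15*(1/18 + q(Y(6))) = 15*(1/18 + 2*4/(3 + 4)) = 15*(1/18 + 2*4/7) = 15*(1/18 + 2*4*(⅐)) = 15*(1/18 + 8/7) = 15*(151/126) = 755/42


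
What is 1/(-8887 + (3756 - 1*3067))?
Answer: -1/8198 ≈ -0.00012198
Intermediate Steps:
1/(-8887 + (3756 - 1*3067)) = 1/(-8887 + (3756 - 3067)) = 1/(-8887 + 689) = 1/(-8198) = -1/8198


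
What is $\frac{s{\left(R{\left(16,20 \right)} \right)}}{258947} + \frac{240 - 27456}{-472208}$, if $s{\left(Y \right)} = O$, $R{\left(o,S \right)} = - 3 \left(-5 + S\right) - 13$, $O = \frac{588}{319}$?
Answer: $\frac{12775174167}{221626781519} \approx 0.057643$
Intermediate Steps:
$O = \frac{588}{319}$ ($O = 588 \cdot \frac{1}{319} = \frac{588}{319} \approx 1.8433$)
$R{\left(o,S \right)} = 2 - 3 S$ ($R{\left(o,S \right)} = \left(15 - 3 S\right) - 13 = 2 - 3 S$)
$s{\left(Y \right)} = \frac{588}{319}$
$\frac{s{\left(R{\left(16,20 \right)} \right)}}{258947} + \frac{240 - 27456}{-472208} = \frac{588}{319 \cdot 258947} + \frac{240 - 27456}{-472208} = \frac{588}{319} \cdot \frac{1}{258947} + \left(240 - 27456\right) \left(- \frac{1}{472208}\right) = \frac{588}{82604093} - - \frac{1701}{29513} = \frac{588}{82604093} + \frac{1701}{29513} = \frac{12775174167}{221626781519}$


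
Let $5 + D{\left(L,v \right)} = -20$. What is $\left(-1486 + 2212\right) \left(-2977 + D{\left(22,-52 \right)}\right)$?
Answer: $-2179452$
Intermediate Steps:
$D{\left(L,v \right)} = -25$ ($D{\left(L,v \right)} = -5 - 20 = -25$)
$\left(-1486 + 2212\right) \left(-2977 + D{\left(22,-52 \right)}\right) = \left(-1486 + 2212\right) \left(-2977 - 25\right) = 726 \left(-3002\right) = -2179452$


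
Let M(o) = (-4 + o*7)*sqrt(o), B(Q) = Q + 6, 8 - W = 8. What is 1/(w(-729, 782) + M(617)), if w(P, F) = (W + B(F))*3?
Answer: -2364/11482473329 + 4315*sqrt(617)/11482473329 ≈ 9.1285e-6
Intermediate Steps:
W = 0 (W = 8 - 1*8 = 8 - 8 = 0)
B(Q) = 6 + Q
M(o) = sqrt(o)*(-4 + 7*o) (M(o) = (-4 + 7*o)*sqrt(o) = sqrt(o)*(-4 + 7*o))
w(P, F) = 18 + 3*F (w(P, F) = (0 + (6 + F))*3 = (6 + F)*3 = 18 + 3*F)
1/(w(-729, 782) + M(617)) = 1/((18 + 3*782) + sqrt(617)*(-4 + 7*617)) = 1/((18 + 2346) + sqrt(617)*(-4 + 4319)) = 1/(2364 + sqrt(617)*4315) = 1/(2364 + 4315*sqrt(617))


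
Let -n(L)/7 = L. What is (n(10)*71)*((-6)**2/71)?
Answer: -2520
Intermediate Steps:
n(L) = -7*L
(n(10)*71)*((-6)**2/71) = (-7*10*71)*((-6)**2/71) = (-70*71)*(36*(1/71)) = -4970*36/71 = -2520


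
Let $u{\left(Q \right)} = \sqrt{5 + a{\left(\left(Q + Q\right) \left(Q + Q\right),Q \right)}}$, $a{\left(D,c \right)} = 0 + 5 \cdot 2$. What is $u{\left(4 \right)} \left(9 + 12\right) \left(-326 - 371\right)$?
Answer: $- 14637 \sqrt{15} \approx -56689.0$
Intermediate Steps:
$a{\left(D,c \right)} = 10$ ($a{\left(D,c \right)} = 0 + 10 = 10$)
$u{\left(Q \right)} = \sqrt{15}$ ($u{\left(Q \right)} = \sqrt{5 + 10} = \sqrt{15}$)
$u{\left(4 \right)} \left(9 + 12\right) \left(-326 - 371\right) = \sqrt{15} \left(9 + 12\right) \left(-326 - 371\right) = \sqrt{15} \cdot 21 \left(-697\right) = 21 \sqrt{15} \left(-697\right) = - 14637 \sqrt{15}$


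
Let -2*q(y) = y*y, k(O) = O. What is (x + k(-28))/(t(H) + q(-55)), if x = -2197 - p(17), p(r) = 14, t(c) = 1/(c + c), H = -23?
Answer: 51497/34788 ≈ 1.4803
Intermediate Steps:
q(y) = -y²/2 (q(y) = -y*y/2 = -y²/2)
t(c) = 1/(2*c)
x = -2211 (x = -2197 - 1*14 = -2197 - 14 = -2211)
(x + k(-28))/(t(H) + q(-55)) = (-2211 - 28)/((½)/(-23) - ½*(-55)²) = -2239/((½)*(-1/23) - ½*3025) = -2239/(-1/46 - 3025/2) = -2239/(-34788/23) = -2239*(-23/34788) = 51497/34788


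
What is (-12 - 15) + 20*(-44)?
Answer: -907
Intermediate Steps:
(-12 - 15) + 20*(-44) = -27 - 880 = -907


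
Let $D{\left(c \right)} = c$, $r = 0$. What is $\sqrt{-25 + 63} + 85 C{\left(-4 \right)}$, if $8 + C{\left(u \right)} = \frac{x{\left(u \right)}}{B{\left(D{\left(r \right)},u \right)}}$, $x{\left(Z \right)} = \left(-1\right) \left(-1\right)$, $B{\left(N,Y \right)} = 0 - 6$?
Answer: $- \frac{4165}{6} + \sqrt{38} \approx -688.0$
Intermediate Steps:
$B{\left(N,Y \right)} = -6$ ($B{\left(N,Y \right)} = 0 - 6 = -6$)
$x{\left(Z \right)} = 1$
$C{\left(u \right)} = - \frac{49}{6}$ ($C{\left(u \right)} = -8 + 1 \frac{1}{-6} = -8 + 1 \left(- \frac{1}{6}\right) = -8 - \frac{1}{6} = - \frac{49}{6}$)
$\sqrt{-25 + 63} + 85 C{\left(-4 \right)} = \sqrt{-25 + 63} + 85 \left(- \frac{49}{6}\right) = \sqrt{38} - \frac{4165}{6} = - \frac{4165}{6} + \sqrt{38}$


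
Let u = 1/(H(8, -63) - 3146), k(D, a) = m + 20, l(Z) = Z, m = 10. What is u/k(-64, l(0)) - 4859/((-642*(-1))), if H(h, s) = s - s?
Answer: -76432177/10098660 ≈ -7.5685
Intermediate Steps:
H(h, s) = 0
k(D, a) = 30 (k(D, a) = 10 + 20 = 30)
u = -1/3146 (u = 1/(0 - 3146) = 1/(-3146) = -1/3146 ≈ -0.00031786)
u/k(-64, l(0)) - 4859/((-642*(-1))) = -1/3146/30 - 4859/((-642*(-1))) = -1/3146*1/30 - 4859/642 = -1/94380 - 4859*1/642 = -1/94380 - 4859/642 = -76432177/10098660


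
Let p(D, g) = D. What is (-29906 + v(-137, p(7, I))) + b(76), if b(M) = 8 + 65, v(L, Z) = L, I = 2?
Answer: -29970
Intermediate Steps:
b(M) = 73
(-29906 + v(-137, p(7, I))) + b(76) = (-29906 - 137) + 73 = -30043 + 73 = -29970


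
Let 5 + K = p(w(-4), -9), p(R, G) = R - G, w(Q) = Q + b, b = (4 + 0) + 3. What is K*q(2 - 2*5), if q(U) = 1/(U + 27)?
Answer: 7/19 ≈ 0.36842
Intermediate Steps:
b = 7 (b = 4 + 3 = 7)
w(Q) = 7 + Q (w(Q) = Q + 7 = 7 + Q)
q(U) = 1/(27 + U)
K = 7 (K = -5 + ((7 - 4) - 1*(-9)) = -5 + (3 + 9) = -5 + 12 = 7)
K*q(2 - 2*5) = 7/(27 + (2 - 2*5)) = 7/(27 + (2 - 10)) = 7/(27 - 8) = 7/19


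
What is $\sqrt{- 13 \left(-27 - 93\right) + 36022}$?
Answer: $\sqrt{37582} \approx 193.86$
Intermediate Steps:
$\sqrt{- 13 \left(-27 - 93\right) + 36022} = \sqrt{\left(-13\right) \left(-120\right) + 36022} = \sqrt{1560 + 36022} = \sqrt{37582}$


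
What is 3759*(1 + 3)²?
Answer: 60144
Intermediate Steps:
3759*(1 + 3)² = 3759*4² = 3759*16 = 60144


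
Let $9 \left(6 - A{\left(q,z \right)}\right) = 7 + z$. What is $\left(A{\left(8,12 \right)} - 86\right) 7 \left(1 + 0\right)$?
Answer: $- \frac{5173}{9} \approx -574.78$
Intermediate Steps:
$A{\left(q,z \right)} = \frac{47}{9} - \frac{z}{9}$ ($A{\left(q,z \right)} = 6 - \frac{7 + z}{9} = 6 - \left(\frac{7}{9} + \frac{z}{9}\right) = \frac{47}{9} - \frac{z}{9}$)
$\left(A{\left(8,12 \right)} - 86\right) 7 \left(1 + 0\right) = \left(\left(\frac{47}{9} - \frac{4}{3}\right) - 86\right) 7 \left(1 + 0\right) = \left(\left(\frac{47}{9} - \frac{4}{3}\right) - 86\right) 7 \cdot 1 = \left(\frac{35}{9} - 86\right) 7 = \left(- \frac{739}{9}\right) 7 = - \frac{5173}{9}$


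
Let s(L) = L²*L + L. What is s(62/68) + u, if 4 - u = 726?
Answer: -28311861/39304 ≈ -720.33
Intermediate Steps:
u = -722 (u = 4 - 1*726 = 4 - 726 = -722)
s(L) = L + L³ (s(L) = L³ + L = L + L³)
s(62/68) + u = (62/68 + (62/68)³) - 722 = (62*(1/68) + (62*(1/68))³) - 722 = (31/34 + (31/34)³) - 722 = (31/34 + 29791/39304) - 722 = 65627/39304 - 722 = -28311861/39304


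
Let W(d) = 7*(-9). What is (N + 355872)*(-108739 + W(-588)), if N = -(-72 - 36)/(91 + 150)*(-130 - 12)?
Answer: -9329751480432/241 ≈ -3.8713e+10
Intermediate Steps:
W(d) = -63
N = -15336/241 (N = -(-108/241)*(-142) = -(-108*1/241)*(-142) = -(-108)*(-142)/241 = -1*15336/241 = -15336/241 ≈ -63.635)
(N + 355872)*(-108739 + W(-588)) = (-15336/241 + 355872)*(-108739 - 63) = (85749816/241)*(-108802) = -9329751480432/241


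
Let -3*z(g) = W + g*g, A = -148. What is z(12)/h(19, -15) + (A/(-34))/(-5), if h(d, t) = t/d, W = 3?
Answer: 3121/51 ≈ 61.196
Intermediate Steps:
z(g) = -1 - g**2/3 (z(g) = -(3 + g*g)/3 = -(3 + g**2)/3 = -1 - g**2/3)
z(12)/h(19, -15) + (A/(-34))/(-5) = (-1 - 1/3*12**2)/((-15/19)) - 148/(-34)/(-5) = (-1 - 1/3*144)/((-15*1/19)) - 148*(-1/34)*(-1/5) = (-1 - 48)/(-15/19) + (74/17)*(-1/5) = -49*(-19/15) - 74/85 = 931/15 - 74/85 = 3121/51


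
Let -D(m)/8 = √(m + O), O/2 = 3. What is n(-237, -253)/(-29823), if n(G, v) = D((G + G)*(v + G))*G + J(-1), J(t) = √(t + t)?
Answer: -632*√232266/9941 - I*√2/29823 ≈ -30.639 - 4.742e-5*I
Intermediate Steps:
O = 6 (O = 2*3 = 6)
J(t) = √2*√t (J(t) = √(2*t) = √2*√t)
D(m) = -8*√(6 + m) (D(m) = -8*√(m + 6) = -8*√(6 + m))
n(G, v) = I*√2 - 8*G*√(6 + 2*G*(G + v)) (n(G, v) = (-8*√(6 + (G + G)*(v + G)))*G + √2*√(-1) = (-8*√(6 + (2*G)*(G + v)))*G + √2*I = (-8*√(6 + 2*G*(G + v)))*G + I*√2 = -8*G*√(6 + 2*G*(G + v)) + I*√2 = I*√2 - 8*G*√(6 + 2*G*(G + v)))
n(-237, -253)/(-29823) = (√2*(I - 8*(-237)*√(3 - 237*(-237 - 253))))/(-29823) = (√2*(I - 8*(-237)*√(3 - 237*(-490))))*(-1/29823) = (√2*(I - 8*(-237)*√(3 + 116130)))*(-1/29823) = (√2*(I - 8*(-237)*√116133))*(-1/29823) = (√2*(I + 1896*√116133))*(-1/29823) = -√2*(I + 1896*√116133)/29823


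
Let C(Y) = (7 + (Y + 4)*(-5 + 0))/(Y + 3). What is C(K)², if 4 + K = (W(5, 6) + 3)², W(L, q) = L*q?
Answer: 7392961/295936 ≈ 24.982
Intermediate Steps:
K = 1085 (K = -4 + (5*6 + 3)² = -4 + (30 + 3)² = -4 + 33² = -4 + 1089 = 1085)
C(Y) = (-13 - 5*Y)/(3 + Y) (C(Y) = (7 + (4 + Y)*(-5))/(3 + Y) = (7 + (-20 - 5*Y))/(3 + Y) = (-13 - 5*Y)/(3 + Y))
C(K)² = ((-13 - 5*1085)/(3 + 1085))² = ((-13 - 5425)/1088)² = ((1/1088)*(-5438))² = (-2719/544)² = 7392961/295936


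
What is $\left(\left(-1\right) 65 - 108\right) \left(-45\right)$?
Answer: $7785$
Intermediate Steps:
$\left(\left(-1\right) 65 - 108\right) \left(-45\right) = \left(-65 - 108\right) \left(-45\right) = \left(-173\right) \left(-45\right) = 7785$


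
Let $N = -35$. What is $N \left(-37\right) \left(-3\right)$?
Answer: $-3885$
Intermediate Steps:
$N \left(-37\right) \left(-3\right) = \left(-35\right) \left(-37\right) \left(-3\right) = 1295 \left(-3\right) = -3885$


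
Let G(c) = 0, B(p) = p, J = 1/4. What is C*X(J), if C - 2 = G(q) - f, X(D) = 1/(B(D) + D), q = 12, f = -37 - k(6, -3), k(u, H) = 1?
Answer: 80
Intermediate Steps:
J = 1/4 ≈ 0.25000
f = -38 (f = -37 - 1*1 = -37 - 1 = -38)
X(D) = 1/(2*D) (X(D) = 1/(D + D) = 1/(2*D))
C = 40 (C = 2 + (0 - 1*(-38)) = 2 + (0 + 38) = 2 + 38 = 40)
C*X(J) = 40*(1/(2*(1/4))) = 40*((1/2)*4) = 40*2 = 80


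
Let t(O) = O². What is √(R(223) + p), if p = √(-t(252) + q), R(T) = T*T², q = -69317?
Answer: √(11089567 + I*√132821) ≈ 3330.1 + 0.05*I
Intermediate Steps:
R(T) = T³
p = I*√132821 (p = √(-1*252² - 69317) = √(-1*63504 - 69317) = √(-63504 - 69317) = √(-132821) = I*√132821 ≈ 364.45*I)
√(R(223) + p) = √(223³ + I*√132821) = √(11089567 + I*√132821)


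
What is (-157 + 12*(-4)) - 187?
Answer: -392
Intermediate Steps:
(-157 + 12*(-4)) - 187 = (-157 - 48) - 187 = -205 - 187 = -392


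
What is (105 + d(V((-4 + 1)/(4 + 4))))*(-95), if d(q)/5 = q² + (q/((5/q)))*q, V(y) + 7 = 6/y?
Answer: 894615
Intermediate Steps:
V(y) = -7 + 6/y
d(q) = q³ + 5*q² (d(q) = 5*(q² + (q/((5/q)))*q) = 5*(q² + (q*(q/5))*q) = 5*(q² + (q²/5)*q) = 5*(q² + q³/5) = q³ + 5*q²)
(105 + d(V((-4 + 1)/(4 + 4))))*(-95) = (105 + (-7 + 6/(((-4 + 1)/(4 + 4))))²*(5 + (-7 + 6/(((-4 + 1)/(4 + 4))))))*(-95) = (105 + (-7 + 6/((-3/8)))²*(5 + (-7 + 6/((-3/8)))))*(-95) = (105 + (-7 + 6/((-3*⅛)))²*(5 + (-7 + 6/((-3*⅛)))))*(-95) = (105 + (-7 + 6/(-3/8))²*(5 + (-7 + 6/(-3/8))))*(-95) = (105 + (-7 + 6*(-8/3))²*(5 + (-7 + 6*(-8/3))))*(-95) = (105 + (-7 - 16)²*(5 + (-7 - 16)))*(-95) = (105 + (-23)²*(5 - 23))*(-95) = (105 + 529*(-18))*(-95) = (105 - 9522)*(-95) = -9417*(-95) = 894615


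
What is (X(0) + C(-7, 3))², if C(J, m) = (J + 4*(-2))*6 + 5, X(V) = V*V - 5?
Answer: 8100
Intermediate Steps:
X(V) = -5 + V² (X(V) = V² - 5 = -5 + V²)
C(J, m) = -43 + 6*J (C(J, m) = (J - 8)*6 + 5 = (-8 + J)*6 + 5 = (-48 + 6*J) + 5 = -43 + 6*J)
(X(0) + C(-7, 3))² = ((-5 + 0²) + (-43 + 6*(-7)))² = ((-5 + 0) + (-43 - 42))² = (-5 - 85)² = (-90)² = 8100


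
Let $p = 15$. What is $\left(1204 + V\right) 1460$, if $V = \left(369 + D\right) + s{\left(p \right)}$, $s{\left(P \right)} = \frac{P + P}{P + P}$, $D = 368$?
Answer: $2835320$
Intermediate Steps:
$s{\left(P \right)} = 1$ ($s{\left(P \right)} = \frac{2 P}{2 P} = 2 P \frac{1}{2 P} = 1$)
$V = 738$ ($V = \left(369 + 368\right) + 1 = 737 + 1 = 738$)
$\left(1204 + V\right) 1460 = \left(1204 + 738\right) 1460 = 1942 \cdot 1460 = 2835320$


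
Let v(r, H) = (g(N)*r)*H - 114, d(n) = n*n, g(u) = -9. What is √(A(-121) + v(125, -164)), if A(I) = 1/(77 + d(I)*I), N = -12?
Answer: √144657987875090833/885742 ≈ 429.40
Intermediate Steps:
d(n) = n²
v(r, H) = -114 - 9*H*r (v(r, H) = (-9*r)*H - 114 = -9*H*r - 114 = -114 - 9*H*r)
A(I) = 1/(77 + I³) (A(I) = 1/(77 + I²*I) = 1/(77 + I³))
√(A(-121) + v(125, -164)) = √(1/(77 + (-121)³) + (-114 - 9*(-164)*125)) = √(1/(77 - 1771561) + (-114 + 184500)) = √(1/(-1771484) + 184386) = √(-1/1771484 + 184386) = √(326636848823/1771484) = √144657987875090833/885742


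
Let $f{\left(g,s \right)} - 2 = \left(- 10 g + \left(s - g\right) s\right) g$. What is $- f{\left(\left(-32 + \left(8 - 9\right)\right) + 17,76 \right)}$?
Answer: $114430$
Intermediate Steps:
$f{\left(g,s \right)} = 2 + g \left(- 10 g + s \left(s - g\right)\right)$ ($f{\left(g,s \right)} = 2 + \left(- 10 g + \left(s - g\right) s\right) g = 2 + \left(- 10 g + s \left(s - g\right)\right) g = 2 + g \left(- 10 g + s \left(s - g\right)\right)$)
$- f{\left(\left(-32 + \left(8 - 9\right)\right) + 17,76 \right)} = - (2 - 10 \left(\left(-32 + \left(8 - 9\right)\right) + 17\right)^{2} + \left(\left(-32 + \left(8 - 9\right)\right) + 17\right) 76^{2} - 76 \left(\left(-32 + \left(8 - 9\right)\right) + 17\right)^{2}) = - (2 - 10 \left(\left(-32 - 1\right) + 17\right)^{2} + \left(\left(-32 - 1\right) + 17\right) 5776 - 76 \left(\left(-32 - 1\right) + 17\right)^{2}) = - (2 - 10 \left(-33 + 17\right)^{2} + \left(-33 + 17\right) 5776 - 76 \left(-33 + 17\right)^{2}) = - (2 - 10 \left(-16\right)^{2} - 92416 - 76 \left(-16\right)^{2}) = - (2 - 2560 - 92416 - 76 \cdot 256) = - (2 - 2560 - 92416 - 19456) = \left(-1\right) \left(-114430\right) = 114430$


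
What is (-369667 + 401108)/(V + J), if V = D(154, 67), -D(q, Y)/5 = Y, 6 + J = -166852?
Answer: -31441/167193 ≈ -0.18805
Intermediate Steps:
J = -166858 (J = -6 - 166852 = -166858)
D(q, Y) = -5*Y
V = -335 (V = -5*67 = -335)
(-369667 + 401108)/(V + J) = (-369667 + 401108)/(-335 - 166858) = 31441/(-167193) = 31441*(-1/167193) = -31441/167193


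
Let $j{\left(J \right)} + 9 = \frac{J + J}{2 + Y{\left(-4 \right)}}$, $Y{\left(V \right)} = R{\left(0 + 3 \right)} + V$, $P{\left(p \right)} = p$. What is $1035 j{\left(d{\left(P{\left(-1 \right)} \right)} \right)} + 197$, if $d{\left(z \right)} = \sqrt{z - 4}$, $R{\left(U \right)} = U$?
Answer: $-9118 + 2070 i \sqrt{5} \approx -9118.0 + 4628.7 i$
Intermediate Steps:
$d{\left(z \right)} = \sqrt{-4 + z}$
$Y{\left(V \right)} = 3 + V$ ($Y{\left(V \right)} = \left(0 + 3\right) + V = 3 + V$)
$j{\left(J \right)} = -9 + 2 J$ ($j{\left(J \right)} = -9 + \frac{J + J}{2 + \left(3 - 4\right)} = -9 + \frac{2 J}{2 - 1} = -9 + \frac{2 J}{1} = -9 + 2 J 1 = -9 + 2 J$)
$1035 j{\left(d{\left(P{\left(-1 \right)} \right)} \right)} + 197 = 1035 \left(-9 + 2 \sqrt{-4 - 1}\right) + 197 = 1035 \left(-9 + 2 \sqrt{-5}\right) + 197 = 1035 \left(-9 + 2 i \sqrt{5}\right) + 197 = \left(-9315 + 2070 i \sqrt{5}\right) + 197 = -9118 + 2070 i \sqrt{5}$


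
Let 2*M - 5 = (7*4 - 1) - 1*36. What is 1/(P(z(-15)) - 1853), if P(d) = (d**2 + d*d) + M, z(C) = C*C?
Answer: 1/99395 ≈ 1.0061e-5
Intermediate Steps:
z(C) = C**2
M = -2 (M = 5/2 + ((7*4 - 1) - 1*36)/2 = 5/2 + ((28 - 1) - 36)/2 = 5/2 + (27 - 36)/2 = 5/2 + (1/2)*(-9) = 5/2 - 9/2 = -2)
P(d) = -2 + 2*d**2 (P(d) = (d**2 + d*d) - 2 = (d**2 + d**2) - 2 = 2*d**2 - 2 = -2 + 2*d**2)
1/(P(z(-15)) - 1853) = 1/((-2 + 2*((-15)**2)**2) - 1853) = 1/((-2 + 2*225**2) - 1853) = 1/((-2 + 2*50625) - 1853) = 1/((-2 + 101250) - 1853) = 1/(101248 - 1853) = 1/99395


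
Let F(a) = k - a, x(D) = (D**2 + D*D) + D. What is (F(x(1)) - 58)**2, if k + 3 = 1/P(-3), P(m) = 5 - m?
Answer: 261121/64 ≈ 4080.0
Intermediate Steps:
x(D) = D + 2*D**2 (x(D) = (D**2 + D**2) + D = 2*D**2 + D = D + 2*D**2)
k = -23/8 (k = -3 + 1/(5 - 1*(-3)) = -3 + 1/(5 + 3) = -3 + 1/8 = -23/8 ≈ -2.8750)
F(a) = -23/8 - a
(F(x(1)) - 58)**2 = ((-23/8 - (1 + 2*1)) - 58)**2 = ((-23/8 - (1 + 2)) - 58)**2 = ((-23/8 - 3) - 58)**2 = (-47/8 - 58)**2 = (-511/8)**2 = 261121/64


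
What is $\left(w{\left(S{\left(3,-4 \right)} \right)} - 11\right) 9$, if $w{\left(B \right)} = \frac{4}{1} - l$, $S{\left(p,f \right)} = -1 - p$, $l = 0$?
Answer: $-63$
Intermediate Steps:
$w{\left(B \right)} = 4$ ($w{\left(B \right)} = \frac{4}{1} - 0 = 4 \cdot 1 + 0 = 4 + 0 = 4$)
$\left(w{\left(S{\left(3,-4 \right)} \right)} - 11\right) 9 = \left(4 - 11\right) 9 = \left(-7\right) 9 = -63$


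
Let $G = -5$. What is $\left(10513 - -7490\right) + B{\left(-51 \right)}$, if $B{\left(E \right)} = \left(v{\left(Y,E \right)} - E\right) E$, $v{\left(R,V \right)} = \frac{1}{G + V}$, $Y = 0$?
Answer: $\frac{862563}{56} \approx 15403.0$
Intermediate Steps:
$v{\left(R,V \right)} = \frac{1}{-5 + V}$
$B{\left(E \right)} = E \left(\frac{1}{-5 + E} - E\right)$ ($B{\left(E \right)} = \left(\frac{1}{-5 + E} - E\right) E = E \left(\frac{1}{-5 + E} - E\right)$)
$\left(10513 - -7490\right) + B{\left(-51 \right)} = \left(10513 - -7490\right) - - \frac{51 \left(-1 - 51 \left(-5 - 51\right)\right)}{-5 - 51} = \left(10513 + 7490\right) - - \frac{51 \left(-1 - -2856\right)}{-56} = 18003 - \left(-51\right) \left(- \frac{1}{56}\right) \left(-1 + 2856\right) = 18003 - \left(-51\right) \left(- \frac{1}{56}\right) 2855 = 18003 - \frac{145605}{56} = \frac{862563}{56}$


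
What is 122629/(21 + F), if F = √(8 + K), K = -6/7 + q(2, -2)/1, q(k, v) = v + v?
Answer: 18026463/3065 - 122629*√154/3065 ≈ 5384.9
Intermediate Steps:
q(k, v) = 2*v
K = -34/7 (K = -6/7 + (2*(-2))/1 = -6*⅐ - 4*1 = -6/7 - 4 = -34/7 ≈ -4.8571)
F = √154/7 (F = √(8 - 34/7) = √(22/7) = √154/7 ≈ 1.7728)
122629/(21 + F) = 122629/(21 + √154/7)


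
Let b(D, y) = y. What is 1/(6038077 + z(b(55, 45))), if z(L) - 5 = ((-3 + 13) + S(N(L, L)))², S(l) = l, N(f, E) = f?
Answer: 1/6041107 ≈ 1.6553e-7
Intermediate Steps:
z(L) = 5 + (10 + L)² (z(L) = 5 + ((-3 + 13) + L)² = 5 + (10 + L)²)
1/(6038077 + z(b(55, 45))) = 1/(6038077 + (5 + (10 + 45)²)) = 1/(6038077 + (5 + 55²)) = 1/(6038077 + (5 + 3025)) = 1/(6038077 + 3030) = 1/6041107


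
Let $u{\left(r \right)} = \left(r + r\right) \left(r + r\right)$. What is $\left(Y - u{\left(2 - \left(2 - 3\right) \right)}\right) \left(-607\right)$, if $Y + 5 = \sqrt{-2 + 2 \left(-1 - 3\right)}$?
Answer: $24887 - 607 i \sqrt{10} \approx 24887.0 - 1919.5 i$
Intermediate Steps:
$Y = -5 + i \sqrt{10}$ ($Y = -5 + \sqrt{-2 + 2 \left(-1 - 3\right)} = -5 + \sqrt{-2 + 2 \left(-4\right)} = -5 + \sqrt{-2 - 8} = -5 + \sqrt{-10} = -5 + i \sqrt{10} \approx -5.0 + 3.1623 i$)
$u{\left(r \right)} = 4 r^{2}$ ($u{\left(r \right)} = 2 r 2 r = 4 r^{2}$)
$\left(Y - u{\left(2 - \left(2 - 3\right) \right)}\right) \left(-607\right) = \left(\left(-5 + i \sqrt{10}\right) - 4 \left(2 - \left(2 - 3\right)\right)^{2}\right) \left(-607\right) = \left(\left(-5 + i \sqrt{10}\right) - 4 \left(2 - -1\right)^{2}\right) \left(-607\right) = \left(\left(-5 + i \sqrt{10}\right) - 4 \left(2 + 1\right)^{2}\right) \left(-607\right) = \left(\left(-5 + i \sqrt{10}\right) - 4 \cdot 3^{2}\right) \left(-607\right) = \left(\left(-5 + i \sqrt{10}\right) - 4 \cdot 9\right) \left(-607\right) = \left(\left(-5 + i \sqrt{10}\right) - 36\right) \left(-607\right) = \left(-41 + i \sqrt{10}\right) \left(-607\right) = 24887 - 607 i \sqrt{10}$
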